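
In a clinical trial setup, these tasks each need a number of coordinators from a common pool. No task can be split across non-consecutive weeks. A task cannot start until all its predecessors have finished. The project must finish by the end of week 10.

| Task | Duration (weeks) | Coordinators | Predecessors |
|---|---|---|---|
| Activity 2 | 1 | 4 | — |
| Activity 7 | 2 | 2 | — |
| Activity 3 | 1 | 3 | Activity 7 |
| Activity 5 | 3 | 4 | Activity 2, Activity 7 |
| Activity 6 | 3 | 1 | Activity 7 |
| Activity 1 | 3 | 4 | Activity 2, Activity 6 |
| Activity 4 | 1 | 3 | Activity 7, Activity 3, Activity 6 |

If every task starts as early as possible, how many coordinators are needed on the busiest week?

Early-start schedule: Activity 2@1, Activity 7@1, Activity 3@3, Activity 5@3, Activity 6@3, Activity 1@6, Activity 4@6.
Load per week: week 1: 6, week 2: 2, week 3: 8, week 4: 5, week 5: 5, week 6: 7, week 7: 4, week 8: 4, week 9: 0, week 10: 0.
Peak is 8.

8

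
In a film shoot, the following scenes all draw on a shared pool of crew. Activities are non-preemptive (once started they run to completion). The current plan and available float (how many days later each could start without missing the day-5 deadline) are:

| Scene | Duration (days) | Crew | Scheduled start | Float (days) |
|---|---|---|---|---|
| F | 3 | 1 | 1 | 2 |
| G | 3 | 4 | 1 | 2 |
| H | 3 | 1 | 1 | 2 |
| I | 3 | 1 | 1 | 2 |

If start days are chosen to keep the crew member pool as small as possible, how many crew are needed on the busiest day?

7

Schedule F@1, G@1, H@1, I@1: d1:7  d2:7  d3:7  d4:0  d5:0 — peak 7.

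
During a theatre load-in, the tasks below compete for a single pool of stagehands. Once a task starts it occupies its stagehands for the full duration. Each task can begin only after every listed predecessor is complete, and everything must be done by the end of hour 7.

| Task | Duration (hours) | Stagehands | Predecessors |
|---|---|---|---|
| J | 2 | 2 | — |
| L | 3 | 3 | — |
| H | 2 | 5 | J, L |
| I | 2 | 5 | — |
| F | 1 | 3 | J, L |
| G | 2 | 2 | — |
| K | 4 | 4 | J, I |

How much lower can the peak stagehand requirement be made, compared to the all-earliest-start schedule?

3

Early-start peak: h1:12  h2:12  h3:7  h4:12  h5:9  h6:4  h7:0 ⇒ 12.
Leveled (J@1, L@3, H@6, I@1, F@7, G@1, K@3): h1:9  h2:9  h3:7  h4:7  h5:7  h6:9  h7:8 ⇒ 9.
Reduction 12 − 9 = 3.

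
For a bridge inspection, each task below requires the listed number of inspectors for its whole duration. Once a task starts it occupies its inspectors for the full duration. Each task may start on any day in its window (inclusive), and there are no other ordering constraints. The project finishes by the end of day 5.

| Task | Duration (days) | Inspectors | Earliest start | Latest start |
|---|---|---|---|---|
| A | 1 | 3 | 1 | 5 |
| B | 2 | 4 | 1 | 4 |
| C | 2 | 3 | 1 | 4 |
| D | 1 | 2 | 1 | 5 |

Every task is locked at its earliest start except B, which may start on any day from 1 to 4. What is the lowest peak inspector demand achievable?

B@1: d1:12  d2:7  d3:0  d4:0  d5:0 → peak 12
B@2: d1:8  d2:7  d3:4  d4:0  d5:0 → peak 8
B@3: d1:8  d2:3  d3:4  d4:4  d5:0 → peak 8
B@4: d1:8  d2:3  d3:0  d4:4  d5:4 → peak 8
Best is B@2, peak 8.

8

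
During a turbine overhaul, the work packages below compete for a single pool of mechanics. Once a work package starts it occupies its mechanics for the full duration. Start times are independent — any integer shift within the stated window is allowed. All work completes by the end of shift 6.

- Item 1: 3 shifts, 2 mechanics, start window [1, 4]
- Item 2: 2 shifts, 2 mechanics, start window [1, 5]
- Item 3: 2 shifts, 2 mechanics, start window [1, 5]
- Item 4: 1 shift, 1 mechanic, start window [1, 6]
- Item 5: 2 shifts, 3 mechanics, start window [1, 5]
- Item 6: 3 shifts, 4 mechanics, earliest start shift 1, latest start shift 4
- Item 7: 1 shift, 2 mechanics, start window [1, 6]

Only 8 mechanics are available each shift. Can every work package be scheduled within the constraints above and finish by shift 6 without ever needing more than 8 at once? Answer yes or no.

Schedule Item 1@1, Item 2@3, Item 3@5, Item 4@1, Item 5@1, Item 6@4, Item 7@3: s1:6  s2:5  s3:6  s4:6  s5:6  s6:6 — peak 6 ≤ 8.

yes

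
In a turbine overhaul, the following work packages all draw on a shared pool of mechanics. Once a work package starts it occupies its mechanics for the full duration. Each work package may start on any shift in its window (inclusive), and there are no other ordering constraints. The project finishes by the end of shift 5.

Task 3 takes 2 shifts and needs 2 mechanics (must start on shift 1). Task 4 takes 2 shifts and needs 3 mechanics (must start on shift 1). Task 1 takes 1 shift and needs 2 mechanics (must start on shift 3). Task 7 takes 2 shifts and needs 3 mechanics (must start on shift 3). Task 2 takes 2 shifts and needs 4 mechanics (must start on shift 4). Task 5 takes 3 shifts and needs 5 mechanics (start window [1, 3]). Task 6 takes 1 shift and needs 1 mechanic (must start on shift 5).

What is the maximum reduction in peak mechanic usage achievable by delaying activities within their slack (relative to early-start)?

0

Early-start peak: s1:10  s2:10  s3:10  s4:7  s5:5 ⇒ 10.
Leveled (Task 3@1, Task 4@1, Task 1@3, Task 7@3, Task 2@4, Task 5@1, Task 6@5): s1:10  s2:10  s3:10  s4:7  s5:5 ⇒ 10.
Reduction 10 − 10 = 0.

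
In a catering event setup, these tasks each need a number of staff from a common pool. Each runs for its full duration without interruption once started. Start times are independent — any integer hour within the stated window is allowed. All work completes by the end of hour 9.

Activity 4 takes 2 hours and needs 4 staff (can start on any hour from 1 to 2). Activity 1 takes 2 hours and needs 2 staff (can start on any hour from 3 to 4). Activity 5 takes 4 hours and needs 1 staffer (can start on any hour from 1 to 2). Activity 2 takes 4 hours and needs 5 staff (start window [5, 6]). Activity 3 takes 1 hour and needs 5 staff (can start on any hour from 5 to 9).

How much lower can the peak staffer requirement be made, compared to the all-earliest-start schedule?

5

Early-start peak: h1:5  h2:5  h3:3  h4:3  h5:10  h6:5  h7:5  h8:5  h9:0 ⇒ 10.
Leveled (Activity 4@1, Activity 1@3, Activity 5@1, Activity 2@5, Activity 3@9): h1:5  h2:5  h3:3  h4:3  h5:5  h6:5  h7:5  h8:5  h9:5 ⇒ 5.
Reduction 10 − 5 = 5.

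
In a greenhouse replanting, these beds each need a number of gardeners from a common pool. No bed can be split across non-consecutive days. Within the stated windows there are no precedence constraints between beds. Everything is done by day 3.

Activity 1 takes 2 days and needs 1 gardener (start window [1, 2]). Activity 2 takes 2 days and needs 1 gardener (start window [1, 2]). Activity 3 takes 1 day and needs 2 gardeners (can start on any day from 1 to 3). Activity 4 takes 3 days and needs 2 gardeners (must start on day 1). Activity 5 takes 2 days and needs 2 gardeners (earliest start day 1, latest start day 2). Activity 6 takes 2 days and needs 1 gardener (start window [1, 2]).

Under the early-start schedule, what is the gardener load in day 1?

At early start, day 1 has: Activity 1, Activity 2, Activity 3, Activity 4, Activity 5, Activity 6.
Demand: 1 + 1 + 2 + 2 + 2 + 1 = 9.

9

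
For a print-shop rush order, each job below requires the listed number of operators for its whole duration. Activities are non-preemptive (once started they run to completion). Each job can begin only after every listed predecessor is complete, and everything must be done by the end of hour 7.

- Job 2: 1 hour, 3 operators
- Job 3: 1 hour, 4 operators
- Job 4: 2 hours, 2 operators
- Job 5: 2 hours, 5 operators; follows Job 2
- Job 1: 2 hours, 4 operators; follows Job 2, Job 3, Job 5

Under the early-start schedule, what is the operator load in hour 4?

4

At early start, hour 4 has: Job 1.
Demand: 4 = 4.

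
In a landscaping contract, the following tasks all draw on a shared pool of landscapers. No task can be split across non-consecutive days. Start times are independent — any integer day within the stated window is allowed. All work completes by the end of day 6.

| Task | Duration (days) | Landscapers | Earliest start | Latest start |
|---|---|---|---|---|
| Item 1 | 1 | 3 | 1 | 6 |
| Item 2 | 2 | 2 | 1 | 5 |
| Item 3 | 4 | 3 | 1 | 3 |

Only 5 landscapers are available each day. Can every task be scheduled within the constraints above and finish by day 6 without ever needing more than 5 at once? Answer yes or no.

yes

Schedule Item 1@1, Item 2@1, Item 3@2: d1:5  d2:5  d3:3  d4:3  d5:3  d6:0 — peak 5 ≤ 5.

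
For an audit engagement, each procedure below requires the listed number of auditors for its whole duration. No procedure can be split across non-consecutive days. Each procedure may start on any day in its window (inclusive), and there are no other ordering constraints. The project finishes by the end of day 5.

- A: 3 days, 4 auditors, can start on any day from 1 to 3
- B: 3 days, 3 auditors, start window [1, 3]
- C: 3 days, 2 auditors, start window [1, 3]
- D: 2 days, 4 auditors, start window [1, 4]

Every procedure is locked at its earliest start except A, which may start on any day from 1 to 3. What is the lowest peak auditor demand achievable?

A@1: d1:13  d2:13  d3:9  d4:0  d5:0 → peak 13
A@2: d1:9  d2:13  d3:9  d4:4  d5:0 → peak 13
A@3: d1:9  d2:9  d3:9  d4:4  d5:4 → peak 9
Best is A@3, peak 9.

9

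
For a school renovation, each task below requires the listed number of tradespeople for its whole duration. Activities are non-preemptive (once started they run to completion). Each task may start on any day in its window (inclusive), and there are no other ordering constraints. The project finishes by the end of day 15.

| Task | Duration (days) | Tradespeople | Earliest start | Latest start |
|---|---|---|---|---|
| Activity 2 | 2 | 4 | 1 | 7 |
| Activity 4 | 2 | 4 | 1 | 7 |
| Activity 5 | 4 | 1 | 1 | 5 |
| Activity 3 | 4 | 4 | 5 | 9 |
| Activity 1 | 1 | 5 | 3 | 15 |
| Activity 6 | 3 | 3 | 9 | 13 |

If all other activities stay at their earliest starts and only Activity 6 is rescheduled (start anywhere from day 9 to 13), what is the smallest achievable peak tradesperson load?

9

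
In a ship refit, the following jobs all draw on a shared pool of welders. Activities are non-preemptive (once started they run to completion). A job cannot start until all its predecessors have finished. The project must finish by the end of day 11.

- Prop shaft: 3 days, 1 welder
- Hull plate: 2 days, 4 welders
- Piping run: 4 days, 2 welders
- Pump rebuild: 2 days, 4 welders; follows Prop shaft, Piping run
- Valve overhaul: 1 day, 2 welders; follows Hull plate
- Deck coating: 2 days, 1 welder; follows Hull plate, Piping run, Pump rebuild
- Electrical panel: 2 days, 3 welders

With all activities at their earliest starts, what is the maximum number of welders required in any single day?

Early-start schedule: Prop shaft@1, Hull plate@1, Piping run@1, Pump rebuild@5, Valve overhaul@3, Deck coating@7, Electrical panel@1.
Load per day: day 1: 10, day 2: 10, day 3: 5, day 4: 2, day 5: 4, day 6: 4, day 7: 1, day 8: 1, day 9: 0, day 10: 0, day 11: 0.
Peak is 10.

10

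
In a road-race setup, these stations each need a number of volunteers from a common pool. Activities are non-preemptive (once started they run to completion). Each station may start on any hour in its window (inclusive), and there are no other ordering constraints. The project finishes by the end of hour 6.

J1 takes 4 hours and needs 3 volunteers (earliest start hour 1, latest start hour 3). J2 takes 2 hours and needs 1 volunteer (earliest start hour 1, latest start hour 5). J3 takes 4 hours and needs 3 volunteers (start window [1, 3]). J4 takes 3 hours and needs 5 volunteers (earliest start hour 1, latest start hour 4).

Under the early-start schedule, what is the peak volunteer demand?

12

Early-start schedule: J1@1, J2@1, J3@1, J4@1.
Load per hour: hour 1: 12, hour 2: 12, hour 3: 11, hour 4: 6, hour 5: 0, hour 6: 0.
Peak is 12.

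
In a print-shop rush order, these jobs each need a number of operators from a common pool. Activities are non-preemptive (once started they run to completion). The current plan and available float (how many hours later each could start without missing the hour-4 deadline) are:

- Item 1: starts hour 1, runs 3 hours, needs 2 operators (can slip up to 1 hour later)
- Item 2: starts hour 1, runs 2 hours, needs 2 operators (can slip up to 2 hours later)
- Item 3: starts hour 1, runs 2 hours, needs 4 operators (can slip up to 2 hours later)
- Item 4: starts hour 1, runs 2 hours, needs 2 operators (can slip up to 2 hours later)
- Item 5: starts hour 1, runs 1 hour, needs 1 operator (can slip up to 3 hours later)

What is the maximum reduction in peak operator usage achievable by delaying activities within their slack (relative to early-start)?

Early-start peak: h1:11  h2:10  h3:2  h4:0 ⇒ 11.
Leveled (Item 1@1, Item 2@1, Item 3@3, Item 4@1, Item 5@4): h1:6  h2:6  h3:6  h4:5 ⇒ 6.
Reduction 11 − 6 = 5.

5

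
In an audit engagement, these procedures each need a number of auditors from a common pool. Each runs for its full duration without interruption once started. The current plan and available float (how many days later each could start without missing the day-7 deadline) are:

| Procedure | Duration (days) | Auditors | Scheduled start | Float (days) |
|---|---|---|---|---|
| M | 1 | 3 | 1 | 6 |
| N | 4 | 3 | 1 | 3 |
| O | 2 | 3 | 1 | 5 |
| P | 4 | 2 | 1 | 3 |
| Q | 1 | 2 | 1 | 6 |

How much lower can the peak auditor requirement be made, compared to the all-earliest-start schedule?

8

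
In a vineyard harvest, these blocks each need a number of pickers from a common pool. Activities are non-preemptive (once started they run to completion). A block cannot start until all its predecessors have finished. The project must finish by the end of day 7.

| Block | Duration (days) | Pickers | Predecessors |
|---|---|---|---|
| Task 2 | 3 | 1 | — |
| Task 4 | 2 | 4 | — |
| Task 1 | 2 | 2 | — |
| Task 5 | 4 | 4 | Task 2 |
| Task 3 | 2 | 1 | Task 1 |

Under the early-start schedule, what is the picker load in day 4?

At early start, day 4 has: Task 5, Task 3.
Demand: 4 + 1 = 5.

5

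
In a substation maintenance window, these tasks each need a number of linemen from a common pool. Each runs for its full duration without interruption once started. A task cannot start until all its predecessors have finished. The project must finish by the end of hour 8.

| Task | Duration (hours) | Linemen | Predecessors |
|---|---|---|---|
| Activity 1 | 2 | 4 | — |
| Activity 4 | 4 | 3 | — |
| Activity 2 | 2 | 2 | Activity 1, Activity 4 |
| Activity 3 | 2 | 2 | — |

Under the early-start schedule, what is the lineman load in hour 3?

At early start, hour 3 has: Activity 4.
Demand: 3 = 3.

3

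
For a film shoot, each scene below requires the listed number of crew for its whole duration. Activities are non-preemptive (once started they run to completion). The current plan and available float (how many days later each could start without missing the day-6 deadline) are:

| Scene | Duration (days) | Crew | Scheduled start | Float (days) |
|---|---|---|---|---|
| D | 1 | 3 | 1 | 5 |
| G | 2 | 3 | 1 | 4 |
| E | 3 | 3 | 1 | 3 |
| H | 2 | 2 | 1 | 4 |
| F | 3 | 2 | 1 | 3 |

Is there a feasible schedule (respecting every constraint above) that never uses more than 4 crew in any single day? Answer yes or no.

Total crew member-days = 28; over 6 days the average is 28/6 > 4, so some day must exceed 4.

no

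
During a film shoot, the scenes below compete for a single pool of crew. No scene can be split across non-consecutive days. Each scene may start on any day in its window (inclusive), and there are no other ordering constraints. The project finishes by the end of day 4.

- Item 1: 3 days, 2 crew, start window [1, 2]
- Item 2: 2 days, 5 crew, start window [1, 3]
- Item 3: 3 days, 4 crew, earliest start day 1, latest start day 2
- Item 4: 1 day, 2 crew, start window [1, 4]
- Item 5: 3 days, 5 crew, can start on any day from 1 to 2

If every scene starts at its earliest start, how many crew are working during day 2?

At early start, day 2 has: Item 1, Item 2, Item 3, Item 5.
Demand: 2 + 5 + 4 + 5 = 16.

16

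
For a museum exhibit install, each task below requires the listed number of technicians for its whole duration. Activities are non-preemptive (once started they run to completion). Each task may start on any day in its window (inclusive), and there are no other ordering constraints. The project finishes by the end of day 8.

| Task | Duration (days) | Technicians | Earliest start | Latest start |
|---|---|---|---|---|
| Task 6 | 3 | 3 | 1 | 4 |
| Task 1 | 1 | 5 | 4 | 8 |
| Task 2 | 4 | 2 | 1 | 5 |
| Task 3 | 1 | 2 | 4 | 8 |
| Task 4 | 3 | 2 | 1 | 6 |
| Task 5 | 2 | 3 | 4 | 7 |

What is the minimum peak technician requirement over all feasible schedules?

5

Early-start (Task 6@1, Task 1@4, Task 2@1, Task 3@4, Task 4@1, Task 5@4) gives peak 12: d1:7  d2:7  d3:7  d4:12  d5:3  d6:0  d7:0  d8:0.
Shift Task 2→5, Task 3→5, Task 5→6.
Schedule Task 6@1, Task 1@4, Task 2@5, Task 3@5, Task 4@1, Task 5@6: d1:5  d2:5  d3:5  d4:5  d5:4  d6:5  d7:5  d8:2 — peak 5.
Total technician-days = 36 over 8 days ⇒ peak ≥ ⌈36/8⌉ = 5, so 5 is optimal.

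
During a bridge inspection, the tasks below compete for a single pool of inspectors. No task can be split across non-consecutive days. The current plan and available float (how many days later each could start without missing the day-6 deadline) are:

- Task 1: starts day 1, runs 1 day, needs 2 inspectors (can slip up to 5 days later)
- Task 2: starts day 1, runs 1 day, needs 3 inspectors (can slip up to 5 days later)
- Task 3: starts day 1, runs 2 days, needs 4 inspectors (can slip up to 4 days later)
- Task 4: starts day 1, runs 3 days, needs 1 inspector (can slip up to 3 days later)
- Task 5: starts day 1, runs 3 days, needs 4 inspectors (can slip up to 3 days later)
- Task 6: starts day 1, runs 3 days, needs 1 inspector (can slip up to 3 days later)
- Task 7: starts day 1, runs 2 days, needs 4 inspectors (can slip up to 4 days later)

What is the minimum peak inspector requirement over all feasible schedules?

8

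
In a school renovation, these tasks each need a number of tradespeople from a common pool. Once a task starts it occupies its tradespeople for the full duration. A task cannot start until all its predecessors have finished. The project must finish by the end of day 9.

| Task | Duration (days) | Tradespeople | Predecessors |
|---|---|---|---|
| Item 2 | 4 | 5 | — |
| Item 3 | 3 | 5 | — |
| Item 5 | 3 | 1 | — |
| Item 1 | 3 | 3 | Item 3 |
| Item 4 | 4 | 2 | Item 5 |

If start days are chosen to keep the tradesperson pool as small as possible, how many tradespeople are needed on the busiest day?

10

Early-start (Item 2@1, Item 3@1, Item 5@1, Item 1@4, Item 4@4) gives peak 11: d1:11  d2:11  d3:11  d4:10  d5:5  d6:5  d7:2  d8:0  d9:0.
Shift Item 3→4, Item 1→7, Item 4→5.
Schedule Item 2@1, Item 3@4, Item 5@1, Item 1@7, Item 4@5: d1:6  d2:6  d3:6  d4:10  d5:7  d6:7  d7:5  d8:5  d9:3 — peak 10.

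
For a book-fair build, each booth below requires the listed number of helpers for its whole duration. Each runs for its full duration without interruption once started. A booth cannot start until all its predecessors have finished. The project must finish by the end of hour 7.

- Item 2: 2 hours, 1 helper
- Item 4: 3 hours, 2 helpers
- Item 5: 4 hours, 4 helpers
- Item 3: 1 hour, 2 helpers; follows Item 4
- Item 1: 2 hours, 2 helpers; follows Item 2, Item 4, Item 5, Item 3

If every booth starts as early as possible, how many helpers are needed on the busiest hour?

7

Early-start schedule: Item 2@1, Item 4@1, Item 5@1, Item 3@4, Item 1@5.
Load per hour: hour 1: 7, hour 2: 7, hour 3: 6, hour 4: 6, hour 5: 2, hour 6: 2, hour 7: 0.
Peak is 7.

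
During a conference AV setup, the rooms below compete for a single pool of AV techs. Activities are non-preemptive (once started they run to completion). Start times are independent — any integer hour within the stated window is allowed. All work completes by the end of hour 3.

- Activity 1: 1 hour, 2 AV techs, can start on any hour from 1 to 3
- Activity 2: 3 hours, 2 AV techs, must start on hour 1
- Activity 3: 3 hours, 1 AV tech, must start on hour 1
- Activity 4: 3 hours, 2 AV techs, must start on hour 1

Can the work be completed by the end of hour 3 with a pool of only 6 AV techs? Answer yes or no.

no

The minimum achievable peak is 7; 6 < 7, so no feasible schedule stays within the cap.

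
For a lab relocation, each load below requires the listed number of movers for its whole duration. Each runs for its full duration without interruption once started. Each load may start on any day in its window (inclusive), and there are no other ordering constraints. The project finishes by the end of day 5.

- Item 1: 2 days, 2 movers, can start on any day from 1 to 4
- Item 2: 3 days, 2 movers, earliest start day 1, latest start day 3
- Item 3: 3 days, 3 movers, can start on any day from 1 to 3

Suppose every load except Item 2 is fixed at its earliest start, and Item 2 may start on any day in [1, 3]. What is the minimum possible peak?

5

Item 2@1: d1:7  d2:7  d3:5  d4:0  d5:0 → peak 7
Item 2@2: d1:5  d2:7  d3:5  d4:2  d5:0 → peak 7
Item 2@3: d1:5  d2:5  d3:5  d4:2  d5:2 → peak 5
Best is Item 2@3, peak 5.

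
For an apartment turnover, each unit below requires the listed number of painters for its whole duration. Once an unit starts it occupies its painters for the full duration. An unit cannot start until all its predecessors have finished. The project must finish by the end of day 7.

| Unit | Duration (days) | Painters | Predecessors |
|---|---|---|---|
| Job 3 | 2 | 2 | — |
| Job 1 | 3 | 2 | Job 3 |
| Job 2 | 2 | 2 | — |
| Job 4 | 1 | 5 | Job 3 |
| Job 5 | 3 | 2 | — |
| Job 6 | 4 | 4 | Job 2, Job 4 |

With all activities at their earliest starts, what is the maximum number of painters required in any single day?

9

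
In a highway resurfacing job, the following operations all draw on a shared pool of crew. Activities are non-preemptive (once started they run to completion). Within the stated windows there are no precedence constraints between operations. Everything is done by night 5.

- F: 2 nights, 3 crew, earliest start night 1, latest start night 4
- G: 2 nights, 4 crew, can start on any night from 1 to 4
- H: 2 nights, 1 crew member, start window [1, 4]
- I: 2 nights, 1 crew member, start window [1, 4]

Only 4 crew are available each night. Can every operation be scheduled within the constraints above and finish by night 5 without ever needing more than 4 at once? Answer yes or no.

no

The minimum achievable peak is 5; 4 < 5, so no feasible schedule stays within the cap.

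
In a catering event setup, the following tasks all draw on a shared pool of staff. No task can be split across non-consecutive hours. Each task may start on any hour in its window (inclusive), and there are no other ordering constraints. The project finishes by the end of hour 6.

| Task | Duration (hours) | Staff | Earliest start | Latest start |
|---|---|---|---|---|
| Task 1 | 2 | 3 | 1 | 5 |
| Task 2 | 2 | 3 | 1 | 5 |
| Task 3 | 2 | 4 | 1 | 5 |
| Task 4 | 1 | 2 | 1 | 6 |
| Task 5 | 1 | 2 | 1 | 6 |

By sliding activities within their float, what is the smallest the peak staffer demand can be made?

5

Early-start (Task 1@1, Task 2@1, Task 3@1, Task 4@1, Task 5@1) gives peak 14: h1:14  h2:10  h3:0  h4:0  h5:0  h6:0.
Shift Task 2→3, Task 3→5, Task 5→2.
Schedule Task 1@1, Task 2@3, Task 3@5, Task 4@1, Task 5@2: h1:5  h2:5  h3:3  h4:3  h5:4  h6:4 — peak 5.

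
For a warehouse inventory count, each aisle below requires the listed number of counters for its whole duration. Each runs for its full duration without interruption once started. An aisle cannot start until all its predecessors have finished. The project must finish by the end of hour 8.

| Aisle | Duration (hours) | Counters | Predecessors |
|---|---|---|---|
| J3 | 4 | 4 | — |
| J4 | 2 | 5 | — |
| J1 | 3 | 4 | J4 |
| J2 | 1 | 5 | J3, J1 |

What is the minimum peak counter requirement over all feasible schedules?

8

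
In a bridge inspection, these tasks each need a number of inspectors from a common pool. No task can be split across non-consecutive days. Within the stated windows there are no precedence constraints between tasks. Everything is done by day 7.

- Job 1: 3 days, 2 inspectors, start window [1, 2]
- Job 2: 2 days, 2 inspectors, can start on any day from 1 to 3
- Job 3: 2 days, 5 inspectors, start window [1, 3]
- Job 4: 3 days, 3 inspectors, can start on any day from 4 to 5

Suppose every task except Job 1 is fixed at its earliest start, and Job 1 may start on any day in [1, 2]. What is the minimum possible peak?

9

Job 1@1: d1:9  d2:9  d3:2  d4:3  d5:3  d6:3  d7:0 → peak 9
Job 1@2: d1:7  d2:9  d3:2  d4:5  d5:3  d6:3  d7:0 → peak 9
Best is Job 1@1, peak 9.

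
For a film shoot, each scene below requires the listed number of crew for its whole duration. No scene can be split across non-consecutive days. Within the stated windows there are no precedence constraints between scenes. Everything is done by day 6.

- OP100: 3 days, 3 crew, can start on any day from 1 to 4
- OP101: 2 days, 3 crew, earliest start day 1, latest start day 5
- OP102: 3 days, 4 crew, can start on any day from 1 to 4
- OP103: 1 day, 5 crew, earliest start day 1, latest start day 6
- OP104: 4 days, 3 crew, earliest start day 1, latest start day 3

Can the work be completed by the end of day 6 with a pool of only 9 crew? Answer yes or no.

yes

Schedule OP100@1, OP101@1, OP102@4, OP103@5, OP104@1: d1:9  d2:9  d3:6  d4:7  d5:9  d6:4 — peak 9 ≤ 9.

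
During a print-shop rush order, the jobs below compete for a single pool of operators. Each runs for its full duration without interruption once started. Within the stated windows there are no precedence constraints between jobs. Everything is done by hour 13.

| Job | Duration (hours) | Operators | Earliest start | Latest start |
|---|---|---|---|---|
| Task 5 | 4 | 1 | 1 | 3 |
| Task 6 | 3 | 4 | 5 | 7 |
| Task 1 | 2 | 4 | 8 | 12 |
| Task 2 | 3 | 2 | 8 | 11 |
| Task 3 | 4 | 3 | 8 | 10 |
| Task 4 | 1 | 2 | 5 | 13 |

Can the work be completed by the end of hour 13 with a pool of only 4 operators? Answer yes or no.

The minimum achievable peak is 5; 4 < 5, so no feasible schedule stays within the cap.

no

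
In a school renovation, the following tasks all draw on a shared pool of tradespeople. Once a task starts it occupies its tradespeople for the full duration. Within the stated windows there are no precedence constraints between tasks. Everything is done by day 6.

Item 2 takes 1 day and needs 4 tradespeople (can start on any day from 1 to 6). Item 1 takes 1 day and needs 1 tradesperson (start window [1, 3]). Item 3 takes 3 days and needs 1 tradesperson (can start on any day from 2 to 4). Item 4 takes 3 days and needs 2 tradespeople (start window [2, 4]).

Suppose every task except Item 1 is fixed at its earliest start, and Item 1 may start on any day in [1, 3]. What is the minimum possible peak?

4

Item 1@1: d1:5  d2:3  d3:3  d4:3  d5:0  d6:0 → peak 5
Item 1@2: d1:4  d2:4  d3:3  d4:3  d5:0  d6:0 → peak 4
Item 1@3: d1:4  d2:3  d3:4  d4:3  d5:0  d6:0 → peak 4
Best is Item 1@2, peak 4.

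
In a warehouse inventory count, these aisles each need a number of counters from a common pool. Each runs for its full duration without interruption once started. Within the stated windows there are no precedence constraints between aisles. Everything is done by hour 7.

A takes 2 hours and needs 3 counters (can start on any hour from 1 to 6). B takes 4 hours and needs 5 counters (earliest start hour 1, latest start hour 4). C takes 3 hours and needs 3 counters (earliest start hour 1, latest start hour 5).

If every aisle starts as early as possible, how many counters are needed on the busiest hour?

11

Early-start schedule: A@1, B@1, C@1.
Load per hour: hour 1: 11, hour 2: 11, hour 3: 8, hour 4: 5, hour 5: 0, hour 6: 0, hour 7: 0.
Peak is 11.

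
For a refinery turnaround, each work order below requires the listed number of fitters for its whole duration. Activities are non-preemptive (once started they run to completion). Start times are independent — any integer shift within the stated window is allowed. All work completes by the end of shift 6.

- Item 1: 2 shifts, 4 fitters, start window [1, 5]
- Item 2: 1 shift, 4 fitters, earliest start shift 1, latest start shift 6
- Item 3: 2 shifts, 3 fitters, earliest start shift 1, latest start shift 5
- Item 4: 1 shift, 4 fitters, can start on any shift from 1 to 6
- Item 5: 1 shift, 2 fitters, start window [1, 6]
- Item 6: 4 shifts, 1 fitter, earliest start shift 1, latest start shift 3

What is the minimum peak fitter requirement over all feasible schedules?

Early-start (Item 1@1, Item 2@1, Item 3@1, Item 4@1, Item 5@1, Item 6@1) gives peak 18: s1:18  s2:8  s3:1  s4:1  s5:0  s6:0.
Shift Item 2→3, Item 3→4, Item 4→6, Item 5→5.
Schedule Item 1@1, Item 2@3, Item 3@4, Item 4@6, Item 5@5, Item 6@1: s1:5  s2:5  s3:5  s4:4  s5:5  s6:4 — peak 5.
Total fitter-shifts = 28 over 6 shifts ⇒ peak ≥ ⌈28/6⌉ = 5, so 5 is optimal.

5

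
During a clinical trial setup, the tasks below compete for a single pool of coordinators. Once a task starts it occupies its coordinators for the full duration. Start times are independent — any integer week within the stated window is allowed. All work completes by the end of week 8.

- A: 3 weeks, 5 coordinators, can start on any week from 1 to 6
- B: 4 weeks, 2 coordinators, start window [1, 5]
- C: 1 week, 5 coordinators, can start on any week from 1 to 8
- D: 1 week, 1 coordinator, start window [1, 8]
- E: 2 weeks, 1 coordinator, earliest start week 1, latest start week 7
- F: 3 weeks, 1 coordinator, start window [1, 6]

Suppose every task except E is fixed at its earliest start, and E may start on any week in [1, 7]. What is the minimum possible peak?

E@1: w1:15  w2:9  w3:8  w4:2  w5:0  w6:0  w7:0  w8:0 → peak 15
E@2: w1:14  w2:9  w3:9  w4:2  w5:0  w6:0  w7:0  w8:0 → peak 14
E@3: w1:14  w2:8  w3:9  w4:3  w5:0  w6:0  w7:0  w8:0 → peak 14
E@4: w1:14  w2:8  w3:8  w4:3  w5:1  w6:0  w7:0  w8:0 → peak 14
E@5: w1:14  w2:8  w3:8  w4:2  w5:1  w6:1  w7:0  w8:0 → peak 14
E@6: w1:14  w2:8  w3:8  w4:2  w5:0  w6:1  w7:1  w8:0 → peak 14
E@7: w1:14  w2:8  w3:8  w4:2  w5:0  w6:0  w7:1  w8:1 → peak 14
Best is E@2, peak 14.

14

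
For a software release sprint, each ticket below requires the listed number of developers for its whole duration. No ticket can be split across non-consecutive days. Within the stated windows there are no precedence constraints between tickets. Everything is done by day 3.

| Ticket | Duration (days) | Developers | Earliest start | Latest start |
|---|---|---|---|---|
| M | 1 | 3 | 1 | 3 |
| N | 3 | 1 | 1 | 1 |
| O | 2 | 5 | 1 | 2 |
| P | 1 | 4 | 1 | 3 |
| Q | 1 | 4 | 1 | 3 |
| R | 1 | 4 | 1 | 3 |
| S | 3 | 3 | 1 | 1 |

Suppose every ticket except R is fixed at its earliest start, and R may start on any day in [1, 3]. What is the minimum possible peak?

20

R@1: d1:24  d2:9  d3:4 → peak 24
R@2: d1:20  d2:13  d3:4 → peak 20
R@3: d1:20  d2:9  d3:8 → peak 20
Best is R@2, peak 20.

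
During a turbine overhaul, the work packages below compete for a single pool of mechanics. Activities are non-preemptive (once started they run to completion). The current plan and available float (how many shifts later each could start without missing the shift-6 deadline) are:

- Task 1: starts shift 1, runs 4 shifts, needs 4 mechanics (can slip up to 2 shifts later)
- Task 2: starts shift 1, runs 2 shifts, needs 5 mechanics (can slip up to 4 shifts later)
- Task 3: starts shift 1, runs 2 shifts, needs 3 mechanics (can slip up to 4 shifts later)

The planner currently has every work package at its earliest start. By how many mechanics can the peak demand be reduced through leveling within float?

Early-start peak: s1:12  s2:12  s3:4  s4:4  s5:0  s6:0 ⇒ 12.
Leveled (Task 1@1, Task 2@5, Task 3@1): s1:7  s2:7  s3:4  s4:4  s5:5  s6:5 ⇒ 7.
Reduction 12 − 7 = 5.

5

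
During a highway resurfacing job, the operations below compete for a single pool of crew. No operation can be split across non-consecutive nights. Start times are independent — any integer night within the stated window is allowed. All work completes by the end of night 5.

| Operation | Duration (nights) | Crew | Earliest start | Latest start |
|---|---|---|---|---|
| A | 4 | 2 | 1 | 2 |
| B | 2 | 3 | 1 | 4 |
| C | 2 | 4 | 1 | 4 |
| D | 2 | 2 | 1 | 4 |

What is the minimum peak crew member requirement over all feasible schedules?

7

Early-start (A@1, B@1, C@1, D@1) gives peak 11: n1:11  n2:11  n3:2  n4:2  n5:0.
Shift C→3.
Schedule A@1, B@1, C@3, D@1: n1:7  n2:7  n3:6  n4:6  n5:0 — peak 7.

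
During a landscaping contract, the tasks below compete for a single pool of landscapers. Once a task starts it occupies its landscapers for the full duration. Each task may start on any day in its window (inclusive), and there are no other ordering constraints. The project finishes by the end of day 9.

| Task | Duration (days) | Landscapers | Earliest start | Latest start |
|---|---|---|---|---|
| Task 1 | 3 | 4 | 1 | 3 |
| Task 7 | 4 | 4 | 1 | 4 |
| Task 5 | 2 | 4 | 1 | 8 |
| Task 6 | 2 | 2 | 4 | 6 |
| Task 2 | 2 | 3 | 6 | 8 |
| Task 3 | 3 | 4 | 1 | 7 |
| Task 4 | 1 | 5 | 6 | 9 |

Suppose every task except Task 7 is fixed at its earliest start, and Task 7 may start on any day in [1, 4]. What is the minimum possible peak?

Task 7@1: d1:16  d2:16  d3:12  d4:6  d5:2  d6:8  d7:3  d8:0  d9:0 → peak 16
Task 7@2: d1:12  d2:16  d3:12  d4:6  d5:6  d6:8  d7:3  d8:0  d9:0 → peak 16
Task 7@3: d1:12  d2:12  d3:12  d4:6  d5:6  d6:12  d7:3  d8:0  d9:0 → peak 12
Task 7@4: d1:12  d2:12  d3:8  d4:6  d5:6  d6:12  d7:7  d8:0  d9:0 → peak 12
Best is Task 7@3, peak 12.

12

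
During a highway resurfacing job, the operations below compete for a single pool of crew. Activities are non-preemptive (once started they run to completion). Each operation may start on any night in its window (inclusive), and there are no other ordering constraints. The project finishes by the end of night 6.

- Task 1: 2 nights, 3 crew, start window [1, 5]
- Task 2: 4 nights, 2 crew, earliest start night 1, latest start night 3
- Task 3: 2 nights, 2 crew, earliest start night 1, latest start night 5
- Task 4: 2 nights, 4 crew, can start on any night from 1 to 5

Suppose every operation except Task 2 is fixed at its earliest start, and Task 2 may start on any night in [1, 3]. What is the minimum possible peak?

9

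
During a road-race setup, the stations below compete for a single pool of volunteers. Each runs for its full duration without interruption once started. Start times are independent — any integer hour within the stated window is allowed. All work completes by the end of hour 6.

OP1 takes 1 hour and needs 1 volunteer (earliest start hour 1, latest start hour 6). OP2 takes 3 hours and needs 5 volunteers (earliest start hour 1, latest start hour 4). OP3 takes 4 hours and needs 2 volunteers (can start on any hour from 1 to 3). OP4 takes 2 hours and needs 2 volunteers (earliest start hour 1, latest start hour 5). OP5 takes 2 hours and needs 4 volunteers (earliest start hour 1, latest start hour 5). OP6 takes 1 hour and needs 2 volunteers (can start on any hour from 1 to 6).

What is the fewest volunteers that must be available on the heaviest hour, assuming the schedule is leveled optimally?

Early-start (OP1@1, OP2@1, OP3@1, OP4@1, OP5@1, OP6@1) gives peak 16: h1:16  h2:13  h3:7  h4:2  h5:0  h6:0.
Shift OP2→2, OP4→5, OP5→5.
Schedule OP1@1, OP2@2, OP3@1, OP4@5, OP5@5, OP6@1: h1:5  h2:7  h3:7  h4:7  h5:6  h6:6 — peak 7.
Total volunteer-hours = 38 over 6 hours ⇒ peak ≥ ⌈38/6⌉ = 7, so 7 is optimal.

7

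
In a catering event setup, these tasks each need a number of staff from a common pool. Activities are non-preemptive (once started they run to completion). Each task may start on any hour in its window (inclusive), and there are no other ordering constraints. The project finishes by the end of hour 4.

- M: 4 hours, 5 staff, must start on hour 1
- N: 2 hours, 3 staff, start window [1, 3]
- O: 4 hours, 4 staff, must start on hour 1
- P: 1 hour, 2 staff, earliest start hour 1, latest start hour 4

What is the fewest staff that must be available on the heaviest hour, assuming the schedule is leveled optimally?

12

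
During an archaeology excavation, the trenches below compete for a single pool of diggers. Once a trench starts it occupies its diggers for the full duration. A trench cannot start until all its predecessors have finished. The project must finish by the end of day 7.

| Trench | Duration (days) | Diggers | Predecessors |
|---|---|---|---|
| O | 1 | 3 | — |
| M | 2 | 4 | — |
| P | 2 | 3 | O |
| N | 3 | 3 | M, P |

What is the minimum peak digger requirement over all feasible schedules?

Schedule O@1, M@1, P@2, N@4: d1:7  d2:7  d3:3  d4:3  d5:3  d6:3  d7:0 — peak 7.
No arrangement of the 11 feasible schedules does better.

7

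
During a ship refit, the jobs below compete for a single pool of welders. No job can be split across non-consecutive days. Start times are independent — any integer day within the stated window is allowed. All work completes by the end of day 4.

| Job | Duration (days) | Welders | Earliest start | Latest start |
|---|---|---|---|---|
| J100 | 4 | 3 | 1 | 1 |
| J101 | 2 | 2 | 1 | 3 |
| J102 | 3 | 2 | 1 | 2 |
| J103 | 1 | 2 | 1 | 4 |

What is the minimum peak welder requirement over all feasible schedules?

7

Early-start (J100@1, J101@1, J102@1, J103@1) gives peak 9: d1:9  d2:7  d3:5  d4:3.
Shift J103→3.
Schedule J100@1, J101@1, J102@1, J103@3: d1:7  d2:7  d3:7  d4:3 — peak 7.
No arrangement of the 24 feasible schedules does better.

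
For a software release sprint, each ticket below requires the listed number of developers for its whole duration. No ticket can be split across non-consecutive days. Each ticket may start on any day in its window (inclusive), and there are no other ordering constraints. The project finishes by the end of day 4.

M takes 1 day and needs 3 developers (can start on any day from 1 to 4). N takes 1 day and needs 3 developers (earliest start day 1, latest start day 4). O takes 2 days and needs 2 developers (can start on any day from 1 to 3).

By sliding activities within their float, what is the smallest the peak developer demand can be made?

3

Early-start (M@1, N@1, O@1) gives peak 8: d1:8  d2:2  d3:0  d4:0.
Shift N→2, O→3.
Schedule M@1, N@2, O@3: d1:3  d2:3  d3:2  d4:2 — peak 3.
Total developer-days = 10 over 4 days ⇒ peak ≥ ⌈10/4⌉ = 3, so 3 is optimal.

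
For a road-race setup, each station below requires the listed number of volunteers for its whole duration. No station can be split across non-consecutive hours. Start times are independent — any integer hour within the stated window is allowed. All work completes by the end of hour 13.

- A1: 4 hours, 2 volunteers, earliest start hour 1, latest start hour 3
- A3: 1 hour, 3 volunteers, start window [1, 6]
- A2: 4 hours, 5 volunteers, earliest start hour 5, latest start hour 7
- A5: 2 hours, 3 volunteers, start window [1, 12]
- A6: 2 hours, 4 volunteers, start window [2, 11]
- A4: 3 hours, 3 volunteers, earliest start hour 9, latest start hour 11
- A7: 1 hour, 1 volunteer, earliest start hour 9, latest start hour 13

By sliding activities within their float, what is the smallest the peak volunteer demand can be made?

Early-start (A1@1, A3@1, A2@5, A5@1, A6@2, A4@9, A7@9) gives peak 9: h1:8  h2:9  h3:6  h4:2  h5:5  h6:5  h7:5  h8:5  h9:4  h10:3  h11:3  h12:0  h13:0.
Shift A5→2, A6→9, A4→11.
Schedule A1@1, A3@1, A2@5, A5@2, A6@9, A4@11, A7@9: h1:5  h2:5  h3:5  h4:2  h5:5  h6:5  h7:5  h8:5  h9:5  h10:4  h11:3  h12:3  h13:3 — peak 5.
Total volunteer-hours = 55 over 13 hours ⇒ peak ≥ ⌈55/13⌉ = 5, so 5 is optimal.

5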